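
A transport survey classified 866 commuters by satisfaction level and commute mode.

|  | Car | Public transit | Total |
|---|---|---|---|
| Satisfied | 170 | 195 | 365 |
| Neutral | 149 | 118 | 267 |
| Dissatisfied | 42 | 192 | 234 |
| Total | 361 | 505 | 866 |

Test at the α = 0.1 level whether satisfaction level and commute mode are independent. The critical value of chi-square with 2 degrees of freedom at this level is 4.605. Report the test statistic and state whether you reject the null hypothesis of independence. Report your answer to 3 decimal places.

Grand total N = 866.
Expected counts (row total × column total / N):
  Satisfied, Car: 365×361/866 = 152.1536
  Satisfied, Public transit: 365×505/866 = 212.8464
  Neutral, Car: 267×361/866 = 111.3014
  Neutral, Public transit: 267×505/866 = 155.6986
  Dissatisfied, Car: 234×361/866 = 97.5450
  Dissatisfied, Public transit: 234×505/866 = 136.4550
Contributions (O − E)²/E:
  (170 − 152.1536)²/152.1536 = 2.0932
  (195 − 212.8464)²/212.8464 = 1.4964
  (149 − 111.3014)²/111.3014 = 12.7688
  (118 − 155.6986)²/155.6986 = 9.1278
  (42 − 97.5450)²/97.5450 = 31.6290
  (192 − 136.4550)²/136.4550 = 22.6100
χ² = 2.0932 + 1.4964 + 12.7688 + 9.1278 + 31.6290 + 22.6100 = 79.725
df = (3−1)(2−1) = 2. Since 79.725 > 4.605, reject the null hypothesis of independence at α = 0.1.

79.725; reject H₀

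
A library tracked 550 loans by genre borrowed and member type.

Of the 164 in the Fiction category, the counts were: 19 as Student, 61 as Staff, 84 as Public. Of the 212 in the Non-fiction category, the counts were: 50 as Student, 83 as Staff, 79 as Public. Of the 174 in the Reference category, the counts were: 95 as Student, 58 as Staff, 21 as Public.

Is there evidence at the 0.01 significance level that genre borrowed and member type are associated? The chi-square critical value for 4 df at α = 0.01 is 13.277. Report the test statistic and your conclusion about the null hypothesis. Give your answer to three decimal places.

97.949; reject H₀

Row totals: 164, 212, 174. Column totals: 164, 202, 184. Grand total N = 550.
Expected counts (row total × column total / N):
  Fiction, Student: 164×164/550 = 48.9018
  Fiction, Staff: 164×202/550 = 60.2327
  Fiction, Public: 164×184/550 = 54.8655
  Non-fiction, Student: 212×164/550 = 63.2145
  Non-fiction, Staff: 212×202/550 = 77.8618
  Non-fiction, Public: 212×184/550 = 70.9236
  Reference, Student: 174×164/550 = 51.8836
  Reference, Staff: 174×202/550 = 63.9055
  Reference, Public: 174×184/550 = 58.2109
Contributions (O − E)²/E:
  (19 − 48.9018)²/48.9018 = 18.2839
  (61 − 60.2327)²/60.2327 = 0.0098
  (84 − 54.8655)²/54.8655 = 15.4709
  (50 − 63.2145)²/63.2145 = 2.7624
  (83 − 77.8618)²/77.8618 = 0.3391
  (79 − 70.9236)²/70.9236 = 0.9197
  (95 − 51.8836)²/51.8836 = 35.8307
  (58 − 63.9055)²/63.9055 = 0.5457
  (21 − 58.2109)²/58.2109 = 23.7868
χ² = 18.2839 + 0.0098 + 15.4709 + 2.7624 + 0.3391 + 0.9197 + 35.8307 + 0.5457 + 23.7868 = 97.949
df = (3−1)(3−1) = 4. Since 97.949 > 13.277, reject the null hypothesis of independence at α = 0.01.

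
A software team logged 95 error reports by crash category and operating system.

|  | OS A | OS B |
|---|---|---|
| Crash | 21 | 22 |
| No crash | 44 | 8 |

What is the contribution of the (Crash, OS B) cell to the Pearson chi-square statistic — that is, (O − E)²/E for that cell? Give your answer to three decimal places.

Row total (Crash) = 43; column total (OS B) = 30; N = 95.
Expected count E = 43 × 30 / 95 = 13.57895.
Contribution = (O − E)²/E = (22 − 13.57895)² / 13.57895 = 5.222.

5.222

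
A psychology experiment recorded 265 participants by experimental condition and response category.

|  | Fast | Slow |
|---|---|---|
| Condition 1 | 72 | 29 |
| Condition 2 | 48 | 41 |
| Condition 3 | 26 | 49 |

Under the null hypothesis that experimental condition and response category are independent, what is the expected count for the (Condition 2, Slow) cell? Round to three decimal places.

Row total (Condition 2) = 89; column total (Slow) = 119; grand total N = 265.
Expected count = (row total × column total) / N = 89 × 119 / 265 = 39.966.

39.966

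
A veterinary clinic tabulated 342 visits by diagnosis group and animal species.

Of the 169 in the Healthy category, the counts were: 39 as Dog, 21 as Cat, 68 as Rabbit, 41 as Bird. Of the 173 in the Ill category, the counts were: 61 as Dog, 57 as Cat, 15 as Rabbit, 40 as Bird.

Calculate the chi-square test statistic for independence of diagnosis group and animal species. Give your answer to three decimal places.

Row totals: 169, 173. Column totals: 100, 78, 83, 81. Grand total N = 342.
Expected counts (row total × column total / N):
  Healthy, Dog: 169×100/342 = 49.4152
  Healthy, Cat: 169×78/342 = 38.5439
  Healthy, Rabbit: 169×83/342 = 41.0146
  Healthy, Bird: 169×81/342 = 40.0263
  Ill, Dog: 173×100/342 = 50.5848
  Ill, Cat: 173×78/342 = 39.4561
  Ill, Rabbit: 173×83/342 = 41.9854
  Ill, Bird: 173×81/342 = 40.9737
Contributions (O − E)²/E:
  (39 − 49.4152)²/49.4152 = 2.1952
  (21 − 38.5439)²/38.5439 = 7.9854
  (68 − 41.0146)²/41.0146 = 17.7549
  (41 − 40.0263)²/40.0263 = 0.0237
  (61 − 50.5848)²/50.5848 = 2.1444
  (57 − 39.4561)²/39.4561 = 7.8008
  (15 − 41.9854)²/41.9854 = 17.3444
  (40 − 40.9737)²/40.9737 = 0.0231
χ² = 2.1952 + 7.9854 + 17.7549 + 0.0237 + 2.1444 + 7.8008 + 17.3444 + 0.0231 = 55.272

55.272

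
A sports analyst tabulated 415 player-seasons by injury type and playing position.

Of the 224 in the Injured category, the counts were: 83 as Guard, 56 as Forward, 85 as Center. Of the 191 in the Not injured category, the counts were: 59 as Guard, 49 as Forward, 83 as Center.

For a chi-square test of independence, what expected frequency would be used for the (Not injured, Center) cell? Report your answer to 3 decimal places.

Row total (Not injured) = 191; column total (Center) = 168; grand total N = 415.
Expected count = (row total × column total) / N = 191 × 168 / 415 = 77.320.

77.320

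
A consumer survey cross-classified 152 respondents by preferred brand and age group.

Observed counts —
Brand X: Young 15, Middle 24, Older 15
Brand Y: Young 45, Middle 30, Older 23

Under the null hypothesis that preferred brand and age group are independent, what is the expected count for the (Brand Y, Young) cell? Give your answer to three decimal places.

38.684

Row total (Brand Y) = 98; column total (Young) = 60; grand total N = 152.
Expected count = (row total × column total) / N = 98 × 60 / 152 = 38.684.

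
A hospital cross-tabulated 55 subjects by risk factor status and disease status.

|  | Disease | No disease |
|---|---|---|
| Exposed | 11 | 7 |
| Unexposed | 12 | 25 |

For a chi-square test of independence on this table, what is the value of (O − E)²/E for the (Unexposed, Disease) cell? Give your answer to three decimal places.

0.779

Row total (Unexposed) = 37; column total (Disease) = 23; N = 55.
Expected count E = 37 × 23 / 55 = 15.4727.
Contribution = (O − E)²/E = (12 − 15.4727)² / 15.4727 = 0.779.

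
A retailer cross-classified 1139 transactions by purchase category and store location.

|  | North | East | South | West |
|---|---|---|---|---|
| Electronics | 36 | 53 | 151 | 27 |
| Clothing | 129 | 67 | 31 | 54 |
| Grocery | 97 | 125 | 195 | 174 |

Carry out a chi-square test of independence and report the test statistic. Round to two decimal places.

204.94

Row totals: 267, 281, 591. Column totals: 262, 245, 377, 255. Grand total N = 1139.
Expected counts (row total × column total / N):
  Electronics, North: 267×262/1139 = 61.417
  Electronics, East: 267×245/1139 = 57.432
  Electronics, South: 267×377/1139 = 88.375
  Electronics, West: 267×255/1139 = 59.776
  Clothing, North: 281×262/1139 = 64.637
  Clothing, East: 281×245/1139 = 60.443
  Clothing, South: 281×377/1139 = 93.009
  Clothing, West: 281×255/1139 = 62.910
  Grocery, North: 591×262/1139 = 135.946
  Grocery, East: 591×245/1139 = 127.125
  Grocery, South: 591×377/1139 = 195.616
  Grocery, West: 591×255/1139 = 132.313
Contributions (O − E)²/E:
  (36 − 61.417)²/61.417 = 10.5186
  (53 − 57.432)²/57.432 = 0.3420
  (151 − 88.375)²/88.375 = 44.3778
  (27 − 59.776)²/59.776 = 17.9715
  (129 − 64.637)²/64.637 = 64.0902
  (67 − 60.443)²/60.443 = 0.7113
  (31 − 93.009)²/93.009 = 41.3413
  (54 − 62.910)²/62.910 = 1.2619
  (97 − 135.946)²/135.946 = 11.1573
  (125 − 127.125)²/127.125 = 0.0355
  (195 − 195.616)²/195.616 = 0.0019
  (174 − 132.313)²/132.313 = 13.1341
χ² = 10.5186 + 0.3420 + 44.3778 + 17.9715 + 64.0902 + 0.7113 + 41.3413 + 1.2619 + 11.1573 + 0.0355 + 0.0019 + 13.1341 = 204.94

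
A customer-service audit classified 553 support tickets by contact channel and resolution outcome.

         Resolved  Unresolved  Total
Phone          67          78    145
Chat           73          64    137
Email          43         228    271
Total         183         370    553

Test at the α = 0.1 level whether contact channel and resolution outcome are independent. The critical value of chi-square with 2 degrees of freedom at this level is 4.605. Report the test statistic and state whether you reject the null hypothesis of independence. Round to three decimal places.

Grand total N = 553.
Expected counts (row total × column total / N):
  Phone, Resolved: 145×183/553 = 47.98373
  Phone, Unresolved: 145×370/553 = 97.01627
  Chat, Resolved: 137×183/553 = 45.33635
  Chat, Unresolved: 137×370/553 = 91.66365
  Email, Resolved: 271×183/553 = 89.67993
  Email, Unresolved: 271×370/553 = 181.32007
Contributions (O − E)²/E:
  (67 − 47.98373)²/47.98373 = 7.5363
  (78 − 97.01627)²/97.01627 = 3.7274
  (73 − 45.33635)²/45.33635 = 16.8800
  (64 − 91.66365)²/91.66365 = 8.3488
  (43 − 89.67993)²/89.67993 = 24.2977
  (228 − 181.32007)²/181.32007 = 12.0175
χ² = 7.5363 + 3.7274 + 16.8800 + 8.3488 + 24.2977 + 12.0175 = 72.808
df = (3−1)(2−1) = 2. Since 72.808 > 4.605, reject the null hypothesis of independence at α = 0.1.

72.808; reject H₀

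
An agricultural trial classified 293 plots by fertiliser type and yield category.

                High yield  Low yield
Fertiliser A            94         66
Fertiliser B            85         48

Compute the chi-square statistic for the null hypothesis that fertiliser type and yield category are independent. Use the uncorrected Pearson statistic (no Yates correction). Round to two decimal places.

0.81

Row totals: 160, 133. Column totals: 179, 114. Grand total N = 293.
Expected counts (row total × column total / N):
  Fertiliser A, High yield: 160×179/293 = 97.747
  Fertiliser A, Low yield: 160×114/293 = 62.253
  Fertiliser B, High yield: 133×179/293 = 81.253
  Fertiliser B, Low yield: 133×114/293 = 51.747
Contributions (O − E)²/E:
  (94 − 97.747)²/97.747 = 0.1436
  (66 − 62.253)²/62.253 = 0.2255
  (85 − 81.253)²/81.253 = 0.1728
  (48 − 51.747)²/51.747 = 0.2713
χ² = 0.1436 + 0.2255 + 0.1728 + 0.2713 = 0.81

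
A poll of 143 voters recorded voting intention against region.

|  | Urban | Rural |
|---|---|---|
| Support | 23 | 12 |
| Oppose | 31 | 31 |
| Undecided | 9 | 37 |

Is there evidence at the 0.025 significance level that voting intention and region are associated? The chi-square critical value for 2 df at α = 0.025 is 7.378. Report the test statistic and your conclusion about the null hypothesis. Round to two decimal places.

Row totals: 35, 62, 46. Column totals: 63, 80. Grand total N = 143.
Expected counts (row total × column total / N):
  Support, Urban: 35×63/143 = 15.420
  Support, Rural: 35×80/143 = 19.580
  Oppose, Urban: 62×63/143 = 27.315
  Oppose, Rural: 62×80/143 = 34.685
  Undecided, Urban: 46×63/143 = 20.266
  Undecided, Rural: 46×80/143 = 25.734
Contributions (O − E)²/E:
  (23 − 15.420)²/15.420 = 3.7261
  (12 − 19.580)²/19.580 = 2.9344
  (31 − 27.315)²/27.315 = 0.4971
  (31 − 34.685)²/34.685 = 0.3915
  (9 − 20.266)²/20.266 = 6.2628
  (37 − 25.734)²/25.734 = 4.9321
χ² = 3.7261 + 2.9344 + 0.4971 + 0.3915 + 6.2628 + 4.9321 = 18.74
df = (3−1)(2−1) = 2. Since 18.74 > 7.378, reject the null hypothesis of independence at α = 0.025.

18.74; reject H₀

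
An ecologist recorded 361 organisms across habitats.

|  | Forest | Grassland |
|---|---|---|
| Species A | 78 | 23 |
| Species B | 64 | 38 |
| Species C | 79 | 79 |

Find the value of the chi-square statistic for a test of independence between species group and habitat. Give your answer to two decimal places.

19.38

Row totals: 101, 102, 158. Column totals: 221, 140. Grand total N = 361.
Expected counts (row total × column total / N):
  Species A, Forest: 101×221/361 = 61.831
  Species A, Grassland: 101×140/361 = 39.169
  Species B, Forest: 102×221/361 = 62.443
  Species B, Grassland: 102×140/361 = 39.557
  Species C, Forest: 158×221/361 = 96.726
  Species C, Grassland: 158×140/361 = 61.274
Contributions (O − E)²/E:
  (78 − 61.831)²/61.831 = 4.2282
  (23 − 39.169)²/39.169 = 6.6746
  (64 − 62.443)²/62.443 = 0.0388
  (38 − 39.557)²/39.557 = 0.0613
  (79 − 96.726)²/96.726 = 3.2485
  (79 − 61.274)²/61.274 = 5.1280
χ² = 4.2282 + 6.6746 + 0.0388 + 0.0613 + 3.2485 + 5.1280 = 19.38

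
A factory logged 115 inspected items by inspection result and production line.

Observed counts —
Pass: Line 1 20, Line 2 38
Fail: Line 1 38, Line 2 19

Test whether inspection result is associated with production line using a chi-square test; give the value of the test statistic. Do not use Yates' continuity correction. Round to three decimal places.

Row totals: 58, 57. Column totals: 58, 57. Grand total N = 115.
Expected counts (row total × column total / N):
  Pass, Line 1: 58×58/115 = 29.2522
  Pass, Line 2: 58×57/115 = 28.7478
  Fail, Line 1: 57×58/115 = 28.7478
  Fail, Line 2: 57×57/115 = 28.2522
Contributions (O − E)²/E:
  (20 − 29.2522)²/29.2522 = 2.9264
  (38 − 28.7478)²/28.7478 = 2.9777
  (38 − 28.7478)²/28.7478 = 2.9777
  (19 − 28.2522)²/28.2522 = 3.0300
χ² = 2.9264 + 2.9777 + 2.9777 + 3.0300 = 11.912

11.912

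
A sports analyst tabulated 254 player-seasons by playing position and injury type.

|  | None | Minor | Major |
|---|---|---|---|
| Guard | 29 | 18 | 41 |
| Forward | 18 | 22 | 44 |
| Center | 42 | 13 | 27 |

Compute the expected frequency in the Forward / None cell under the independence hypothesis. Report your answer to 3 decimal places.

29.433

Row total (Forward) = 84; column total (None) = 89; grand total N = 254.
Expected count = (row total × column total) / N = 84 × 89 / 254 = 29.433.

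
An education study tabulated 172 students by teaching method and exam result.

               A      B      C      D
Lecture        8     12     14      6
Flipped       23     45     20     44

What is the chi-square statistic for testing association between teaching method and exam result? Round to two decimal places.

9.94

Row totals: 40, 132. Column totals: 31, 57, 34, 50. Grand total N = 172.
Expected counts (row total × column total / N):
  Lecture, A: 40×31/172 = 7.209
  Lecture, B: 40×57/172 = 13.256
  Lecture, C: 40×34/172 = 7.907
  Lecture, D: 40×50/172 = 11.628
  Flipped, A: 132×31/172 = 23.791
  Flipped, B: 132×57/172 = 43.744
  Flipped, C: 132×34/172 = 26.093
  Flipped, D: 132×50/172 = 38.372
Contributions (O − E)²/E:
  (8 − 7.209)²/7.209 = 0.0868
  (12 − 13.256)²/13.256 = 0.1190
  (14 − 7.907)²/7.907 = 4.6952
  (6 − 11.628)²/11.628 = 2.7240
  (23 − 23.791)²/23.791 = 0.0263
  (45 − 43.744)²/43.744 = 0.0361
  (20 − 26.093)²/26.093 = 1.4228
  (44 − 38.372)²/38.372 = 0.8255
χ² = 0.0868 + 0.1190 + 4.6952 + 2.7240 + 0.0263 + 0.0361 + 1.4228 + 0.8255 = 9.94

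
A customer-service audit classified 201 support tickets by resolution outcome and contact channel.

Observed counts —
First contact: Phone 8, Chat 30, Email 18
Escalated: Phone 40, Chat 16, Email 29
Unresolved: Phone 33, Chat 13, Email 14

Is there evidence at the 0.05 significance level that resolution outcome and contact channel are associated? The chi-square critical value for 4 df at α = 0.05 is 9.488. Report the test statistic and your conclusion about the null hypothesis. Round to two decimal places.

Row totals: 56, 85, 60. Column totals: 81, 59, 61. Grand total N = 201.
Expected counts (row total × column total / N):
  First contact, Phone: 56×81/201 = 22.567
  First contact, Chat: 56×59/201 = 16.438
  First contact, Email: 56×61/201 = 16.995
  Escalated, Phone: 85×81/201 = 34.254
  Escalated, Chat: 85×59/201 = 24.950
  Escalated, Email: 85×61/201 = 25.796
  Unresolved, Phone: 60×81/201 = 24.179
  Unresolved, Chat: 60×59/201 = 17.612
  Unresolved, Email: 60×61/201 = 18.209
Contributions (O − E)²/E:
  (8 − 22.567)²/22.567 = 9.4030
  (30 − 16.438)²/16.438 = 11.1892
  (18 − 16.995)²/16.995 = 0.0594
  (40 − 34.254)²/34.254 = 0.9639
  (16 − 24.950)²/24.950 = 3.2105
  (29 − 25.796)²/25.796 = 0.3980
  (33 − 24.179)²/24.179 = 3.2181
  (13 − 17.612)²/17.612 = 1.2077
  (14 − 18.209)²/18.209 = 0.9729
χ² = 9.4030 + 11.1892 + 0.0594 + 0.9639 + 3.2105 + 0.3980 + 3.2181 + 1.2077 + 0.9729 = 30.62
df = (3−1)(3−1) = 4. Since 30.62 > 9.488, reject the null hypothesis of independence at α = 0.05.

30.62; reject H₀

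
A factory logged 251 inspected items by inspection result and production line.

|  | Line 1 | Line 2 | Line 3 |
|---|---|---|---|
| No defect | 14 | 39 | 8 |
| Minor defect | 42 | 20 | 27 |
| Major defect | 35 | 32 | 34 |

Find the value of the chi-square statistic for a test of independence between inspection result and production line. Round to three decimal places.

30.370

Row totals: 61, 89, 101. Column totals: 91, 91, 69. Grand total N = 251.
Expected counts (row total × column total / N):
  No defect, Line 1: 61×91/251 = 22.11554
  No defect, Line 2: 61×91/251 = 22.11554
  No defect, Line 3: 61×69/251 = 16.76892
  Minor defect, Line 1: 89×91/251 = 32.26693
  Minor defect, Line 2: 89×91/251 = 32.26693
  Minor defect, Line 3: 89×69/251 = 24.46614
  Major defect, Line 1: 101×91/251 = 36.61753
  Major defect, Line 2: 101×91/251 = 36.61753
  Major defect, Line 3: 101×69/251 = 27.76494
Contributions (O − E)²/E:
  (14 − 22.11554)²/22.11554 = 2.9781
  (39 − 22.11554)²/22.11554 = 12.8907
  (8 − 16.76892)²/16.76892 = 4.5855
  (42 − 32.26693)²/32.26693 = 2.9359
  (20 − 32.26693)²/32.26693 = 4.6635
  (27 − 24.46614)²/24.46614 = 0.2624
  (35 − 36.61753)²/36.61753 = 0.0715
  (32 − 36.61753)²/36.61753 = 0.5823
  (34 − 27.76494)²/27.76494 = 1.4002
χ² = 2.9781 + 12.8907 + 4.5855 + 2.9359 + 4.6635 + 0.2624 + 0.0715 + 0.5823 + 1.4002 = 30.370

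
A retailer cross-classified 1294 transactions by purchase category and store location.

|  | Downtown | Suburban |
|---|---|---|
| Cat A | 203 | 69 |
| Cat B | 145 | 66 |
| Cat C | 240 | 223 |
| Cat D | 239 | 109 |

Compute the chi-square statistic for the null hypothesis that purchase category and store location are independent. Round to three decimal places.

48.370

Row totals: 272, 211, 463, 348. Column totals: 827, 467. Grand total N = 1294.
Expected counts (row total × column total / N):
  Cat A, Downtown: 272×827/1294 = 173.8362
  Cat A, Suburban: 272×467/1294 = 98.1638
  Cat B, Downtown: 211×827/1294 = 134.8509
  Cat B, Suburban: 211×467/1294 = 76.1491
  Cat C, Downtown: 463×827/1294 = 295.9049
  Cat C, Suburban: 463×467/1294 = 167.0951
  Cat D, Downtown: 348×827/1294 = 222.4080
  Cat D, Suburban: 348×467/1294 = 125.5920
Contributions (O − E)²/E:
  (203 − 173.8362)²/173.8362 = 4.8927
  (69 − 98.1638)²/98.1638 = 8.6644
  (145 − 134.8509)²/134.8509 = 0.7638
  (66 − 76.1491)²/76.1491 = 1.3527
  (240 − 295.9049)²/295.9049 = 10.5620
  (223 − 167.0951)²/167.0951 = 18.7041
  (239 − 222.4080)²/222.4080 = 1.2378
  (109 − 125.5920)²/125.5920 = 2.1920
χ² = 4.8927 + 8.6644 + 0.7638 + 1.3527 + 10.5620 + 18.7041 + 1.2378 + 2.1920 = 48.370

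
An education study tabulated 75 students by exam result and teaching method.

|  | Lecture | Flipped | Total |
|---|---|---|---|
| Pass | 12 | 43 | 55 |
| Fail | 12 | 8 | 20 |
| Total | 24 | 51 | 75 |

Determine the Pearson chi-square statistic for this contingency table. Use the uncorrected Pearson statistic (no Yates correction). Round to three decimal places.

Grand total N = 75.
Expected counts (row total × column total / N):
  Pass, Lecture: 55×24/75 = 17.6000
  Pass, Flipped: 55×51/75 = 37.4000
  Fail, Lecture: 20×24/75 = 6.4000
  Fail, Flipped: 20×51/75 = 13.6000
Contributions (O − E)²/E:
  (12 − 17.6000)²/17.6000 = 1.7818
  (43 − 37.4000)²/37.4000 = 0.8385
  (12 − 6.4000)²/6.4000 = 4.9000
  (8 − 13.6000)²/13.6000 = 2.3059
χ² = 1.7818 + 0.8385 + 4.9000 + 2.3059 = 9.826

9.826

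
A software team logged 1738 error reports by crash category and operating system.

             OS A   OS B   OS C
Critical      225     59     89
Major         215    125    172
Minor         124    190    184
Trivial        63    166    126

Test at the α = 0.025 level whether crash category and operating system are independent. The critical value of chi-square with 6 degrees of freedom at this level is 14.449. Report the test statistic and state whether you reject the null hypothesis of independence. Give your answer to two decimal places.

Row totals: 373, 512, 498, 355. Column totals: 627, 540, 571. Grand total N = 1738.
Expected counts (row total × column total / N):
  Critical, OS A: 373×627/1738 = 134.563
  Critical, OS B: 373×540/1738 = 115.892
  Critical, OS C: 373×571/1738 = 122.545
  Major, OS A: 512×627/1738 = 184.709
  Major, OS B: 512×540/1738 = 159.079
  Major, OS C: 512×571/1738 = 168.212
  Minor, OS A: 498×627/1738 = 179.658
  Minor, OS B: 498×540/1738 = 154.730
  Minor, OS C: 498×571/1738 = 163.612
  Trivial, OS A: 355×627/1738 = 128.070
  Trivial, OS B: 355×540/1738 = 110.299
  Trivial, OS C: 355×571/1738 = 116.631
Contributions (O − E)²/E:
  (225 − 134.563)²/134.563 = 60.7808
  (59 − 115.892)²/115.892 = 27.9286
  (89 − 122.545)²/122.545 = 9.1825
  (215 − 184.709)²/184.709 = 4.9675
  (125 − 159.079)²/159.079 = 7.3006
  (172 − 168.212)²/168.212 = 0.0853
  (124 − 179.658)²/179.658 = 17.2428
  (190 − 154.730)²/154.730 = 8.0396
  (184 − 163.612)²/163.612 = 2.5406
  (63 − 128.070)²/128.070 = 33.0609
  (166 − 110.299)²/110.299 = 28.1290
  (126 − 116.631)²/116.631 = 0.7526
χ² = 60.7808 + 27.9286 + 9.1825 + 4.9675 + 7.3006 + 0.0853 + 17.2428 + 8.0396 + 2.5406 + 33.0609 + 28.1290 + 0.7526 = 200.01
df = (4−1)(3−1) = 6. Since 200.01 > 14.449, reject the null hypothesis of independence at α = 0.025.

200.01; reject H₀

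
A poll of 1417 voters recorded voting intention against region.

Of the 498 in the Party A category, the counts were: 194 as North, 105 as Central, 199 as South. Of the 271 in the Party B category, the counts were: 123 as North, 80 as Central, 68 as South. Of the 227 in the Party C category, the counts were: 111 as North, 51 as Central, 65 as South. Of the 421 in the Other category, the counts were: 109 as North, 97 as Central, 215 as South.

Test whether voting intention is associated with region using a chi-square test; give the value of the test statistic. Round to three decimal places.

Row totals: 498, 271, 227, 421. Column totals: 537, 333, 547. Grand total N = 1417.
Expected counts (row total × column total / N):
  Party A, North: 498×537/1417 = 188.7269
  Party A, Central: 498×333/1417 = 117.0318
  Party A, South: 498×547/1417 = 192.2414
  Party B, North: 271×537/1417 = 102.7008
  Party B, Central: 271×333/1417 = 63.6860
  Party B, South: 271×547/1417 = 104.6133
  Party C, North: 227×537/1417 = 86.0261
  Party C, Central: 227×333/1417 = 53.3458
  Party C, South: 227×547/1417 = 87.6281
  Other, North: 421×537/1417 = 159.5462
  Other, Central: 421×333/1417 = 98.9365
  Other, South: 421×547/1417 = 162.5173
Contributions (O − E)²/E:
  (194 − 188.7269)²/188.7269 = 0.1473
  (105 − 117.0318)²/117.0318 = 1.2370
  (199 − 192.2414)²/192.2414 = 0.2376
  (123 − 102.7008)²/102.7008 = 4.0122
  (80 − 63.6860)²/63.6860 = 4.1790
  (68 − 104.6133)²/104.6133 = 12.8142
  (111 − 86.0261)²/86.0261 = 7.2501
  (51 − 53.3458)²/53.3458 = 0.1032
  (65 − 87.6281)²/87.6281 = 5.8432
  (109 − 159.5462)²/159.5462 = 16.0137
  (97 − 98.9365)²/98.9365 = 0.0379
  (215 − 162.5173)²/162.5173 = 16.9486
χ² = 0.1473 + 1.2370 + 0.2376 + 4.0122 + 4.1790 + 12.8142 + 7.2501 + 0.1032 + 5.8432 + 16.0137 + 0.0379 + 16.9486 = 68.824

68.824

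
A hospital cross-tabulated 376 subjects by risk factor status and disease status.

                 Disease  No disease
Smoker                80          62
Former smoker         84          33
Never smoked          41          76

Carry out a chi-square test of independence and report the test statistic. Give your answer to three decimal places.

Row totals: 142, 117, 117. Column totals: 205, 171. Grand total N = 376.
Expected counts (row total × column total / N):
  Smoker, Disease: 142×205/376 = 77.4202
  Smoker, No disease: 142×171/376 = 64.5798
  Former smoker, Disease: 117×205/376 = 63.7899
  Former smoker, No disease: 117×171/376 = 53.2101
  Never smoked, Disease: 117×205/376 = 63.7899
  Never smoked, No disease: 117×171/376 = 53.2101
Contributions (O − E)²/E:
  (80 − 77.4202)²/77.4202 = 0.0860
  (62 − 64.5798)²/64.5798 = 0.1031
  (84 − 63.7899)²/63.7899 = 6.4030
  (33 − 53.2101)²/53.2101 = 7.6761
  (41 − 63.7899)²/63.7899 = 8.1420
  (76 − 53.2101)²/53.2101 = 9.7609
χ² = 0.0860 + 0.1031 + 6.4030 + 7.6761 + 8.1420 + 9.7609 = 32.171

32.171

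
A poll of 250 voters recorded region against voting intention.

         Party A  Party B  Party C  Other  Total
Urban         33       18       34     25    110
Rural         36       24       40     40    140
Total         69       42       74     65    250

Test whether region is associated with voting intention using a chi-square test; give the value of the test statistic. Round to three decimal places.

Grand total N = 250.
Expected counts (row total × column total / N):
  Urban, Party A: 110×69/250 = 30.3600
  Urban, Party B: 110×42/250 = 18.4800
  Urban, Party C: 110×74/250 = 32.5600
  Urban, Other: 110×65/250 = 28.6000
  Rural, Party A: 140×69/250 = 38.6400
  Rural, Party B: 140×42/250 = 23.5200
  Rural, Party C: 140×74/250 = 41.4400
  Rural, Other: 140×65/250 = 36.4000
Contributions (O − E)²/E:
  (33 − 30.3600)²/30.3600 = 0.2296
  (18 − 18.4800)²/18.4800 = 0.0125
  (34 − 32.5600)²/32.5600 = 0.0637
  (25 − 28.6000)²/28.6000 = 0.4531
  (36 − 38.6400)²/38.6400 = 0.1804
  (24 − 23.5200)²/23.5200 = 0.0098
  (40 − 41.4400)²/41.4400 = 0.0500
  (40 − 36.4000)²/36.4000 = 0.3560
χ² = 0.2296 + 0.0125 + 0.0637 + 0.4531 + 0.1804 + 0.0098 + 0.0500 + 0.3560 = 1.355

1.355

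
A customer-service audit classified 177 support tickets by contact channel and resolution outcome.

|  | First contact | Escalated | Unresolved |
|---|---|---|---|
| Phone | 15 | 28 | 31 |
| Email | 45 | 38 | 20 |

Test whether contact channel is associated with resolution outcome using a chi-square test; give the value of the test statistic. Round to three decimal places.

14.526

Row totals: 74, 103. Column totals: 60, 66, 51. Grand total N = 177.
Expected counts (row total × column total / N):
  Phone, First contact: 74×60/177 = 25.0847
  Phone, Escalated: 74×66/177 = 27.5932
  Phone, Unresolved: 74×51/177 = 21.3220
  Email, First contact: 103×60/177 = 34.9153
  Email, Escalated: 103×66/177 = 38.4068
  Email, Unresolved: 103×51/177 = 29.6780
Contributions (O − E)²/E:
  (15 − 25.0847)²/25.0847 = 4.0543
  (28 − 27.5932)²/27.5932 = 0.0060
  (31 − 21.3220)²/21.3220 = 4.3928
  (45 − 34.9153)²/34.9153 = 2.9128
  (38 − 38.4068)²/38.4068 = 0.0043
  (20 − 29.6780)²/29.6780 = 3.1560
χ² = 4.0543 + 0.0060 + 4.3928 + 2.9128 + 0.0043 + 3.1560 = 14.526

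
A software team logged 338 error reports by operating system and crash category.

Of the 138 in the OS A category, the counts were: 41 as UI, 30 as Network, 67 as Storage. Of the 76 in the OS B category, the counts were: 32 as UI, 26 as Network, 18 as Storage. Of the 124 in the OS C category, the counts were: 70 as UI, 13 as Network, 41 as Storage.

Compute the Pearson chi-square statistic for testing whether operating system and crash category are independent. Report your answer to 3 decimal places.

Row totals: 138, 76, 124. Column totals: 143, 69, 126. Grand total N = 338.
Expected counts (row total × column total / N):
  OS A, UI: 138×143/338 = 58.3846
  OS A, Network: 138×69/338 = 28.1716
  OS A, Storage: 138×126/338 = 51.4438
  OS B, UI: 76×143/338 = 32.1538
  OS B, Network: 76×69/338 = 15.5148
  OS B, Storage: 76×126/338 = 28.3314
  OS C, UI: 124×143/338 = 52.4615
  OS C, Network: 124×69/338 = 25.3136
  OS C, Storage: 124×126/338 = 46.2249
Contributions (O − E)²/E:
  (41 − 58.3846)²/58.3846 = 5.1764
  (30 − 28.1716)²/28.1716 = 0.1187
  (67 − 51.4438)²/51.4438 = 4.7041
  (32 − 32.1538)²/32.1538 = 0.0007
  (26 − 15.5148)²/15.5148 = 7.0861
  (18 − 28.3314)²/28.3314 = 3.7675
  (70 − 52.4615)²/52.4615 = 5.8633
  (13 − 25.3136)²/25.3136 = 5.9899
  (41 − 46.2249)²/46.2249 = 0.5906
χ² = 5.1764 + 0.1187 + 4.7041 + 0.0007 + 7.0861 + 3.7675 + 5.8633 + 5.9899 + 0.5906 = 33.297

33.297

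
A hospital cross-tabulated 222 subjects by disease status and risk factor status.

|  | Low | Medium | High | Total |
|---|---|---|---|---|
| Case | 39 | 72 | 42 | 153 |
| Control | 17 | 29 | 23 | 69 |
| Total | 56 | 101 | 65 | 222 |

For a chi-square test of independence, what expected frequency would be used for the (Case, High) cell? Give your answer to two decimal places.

44.80

Row total (Case) = 153; column total (High) = 65; grand total N = 222.
Expected count = (row total × column total) / N = 153 × 65 / 222 = 44.80.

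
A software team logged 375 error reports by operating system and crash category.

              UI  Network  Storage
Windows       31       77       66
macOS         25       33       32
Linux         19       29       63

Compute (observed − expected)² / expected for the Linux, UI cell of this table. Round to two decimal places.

0.46

Row total (Linux) = 111; column total (UI) = 75; N = 375.
Expected count E = 111 × 75 / 375 = 22.200.
Contribution = (O − E)²/E = (19 − 22.200)² / 22.200 = 0.46.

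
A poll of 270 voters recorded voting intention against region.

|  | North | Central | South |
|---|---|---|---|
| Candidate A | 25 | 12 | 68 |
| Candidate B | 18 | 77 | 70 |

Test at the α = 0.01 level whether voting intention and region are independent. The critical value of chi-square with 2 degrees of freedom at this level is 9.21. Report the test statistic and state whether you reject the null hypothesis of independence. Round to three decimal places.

37.141; reject H₀

Row totals: 105, 165. Column totals: 43, 89, 138. Grand total N = 270.
Expected counts (row total × column total / N):
  Candidate A, North: 105×43/270 = 16.7222
  Candidate A, Central: 105×89/270 = 34.6111
  Candidate A, South: 105×138/270 = 53.6667
  Candidate B, North: 165×43/270 = 26.2778
  Candidate B, Central: 165×89/270 = 54.3889
  Candidate B, South: 165×138/270 = 84.3333
Contributions (O − E)²/E:
  (25 − 16.7222)²/16.7222 = 4.0977
  (12 − 34.6111)²/34.6111 = 14.7716
  (68 − 53.6667)²/53.6667 = 3.8281
  (18 − 26.2778)²/26.2778 = 2.6076
  (77 − 54.3889)²/54.3889 = 9.4001
  (70 − 84.3333)²/84.3333 = 2.4361
χ² = 4.0977 + 14.7716 + 3.8281 + 2.6076 + 9.4001 + 2.4361 = 37.141
df = (2−1)(3−1) = 2. Since 37.141 > 9.21, reject the null hypothesis of independence at α = 0.01.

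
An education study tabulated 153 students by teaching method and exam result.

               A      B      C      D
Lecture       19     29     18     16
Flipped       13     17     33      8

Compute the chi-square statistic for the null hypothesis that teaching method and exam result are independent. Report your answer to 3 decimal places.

Row totals: 82, 71. Column totals: 32, 46, 51, 24. Grand total N = 153.
Expected counts (row total × column total / N):
  Lecture, A: 82×32/153 = 17.1503
  Lecture, B: 82×46/153 = 24.6536
  Lecture, C: 82×51/153 = 27.3333
  Lecture, D: 82×24/153 = 12.8627
  Flipped, A: 71×32/153 = 14.8497
  Flipped, B: 71×46/153 = 21.3464
  Flipped, C: 71×51/153 = 23.6667
  Flipped, D: 71×24/153 = 11.1373
Contributions (O − E)²/E:
  (19 − 17.1503)²/17.1503 = 0.1995
  (29 − 24.6536)²/24.6536 = 0.7663
  (18 − 27.3333)²/27.3333 = 3.1870
  (16 − 12.8627)²/12.8627 = 0.7652
  (13 − 14.8497)²/14.8497 = 0.2304
  (17 − 21.3464)²/21.3464 = 0.8850
  (33 − 23.6667)²/23.6667 = 3.6807
  (8 − 11.1373)²/11.1373 = 0.8838
χ² = 0.1995 + 0.7663 + 3.1870 + 0.7652 + 0.2304 + 0.8850 + 3.6807 + 0.8838 = 10.598

10.598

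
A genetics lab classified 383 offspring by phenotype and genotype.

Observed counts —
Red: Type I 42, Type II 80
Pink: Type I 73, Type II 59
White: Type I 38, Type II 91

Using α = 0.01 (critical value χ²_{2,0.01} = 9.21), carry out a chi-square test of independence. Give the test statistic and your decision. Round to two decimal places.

Row totals: 122, 132, 129. Column totals: 153, 230. Grand total N = 383.
Expected counts (row total × column total / N):
  Red, Type I: 122×153/383 = 48.736
  Red, Type II: 122×230/383 = 73.264
  Pink, Type I: 132×153/383 = 52.731
  Pink, Type II: 132×230/383 = 79.269
  White, Type I: 129×153/383 = 51.533
  White, Type II: 129×230/383 = 77.467
Contributions (O − E)²/E:
  (42 − 48.736)²/48.736 = 0.9310
  (80 − 73.264)²/73.264 = 0.6193
  (73 − 52.731)²/52.731 = 7.7911
  (59 − 79.269)²/79.269 = 5.1828
  (38 − 51.533)²/51.533 = 3.5539
  (91 − 77.467)²/77.467 = 2.3641
χ² = 0.9310 + 0.6193 + 7.7911 + 5.1828 + 3.5539 + 2.3641 = 20.44
df = (3−1)(2−1) = 2. Since 20.44 > 9.21, reject the null hypothesis of independence at α = 0.01.

20.44; reject H₀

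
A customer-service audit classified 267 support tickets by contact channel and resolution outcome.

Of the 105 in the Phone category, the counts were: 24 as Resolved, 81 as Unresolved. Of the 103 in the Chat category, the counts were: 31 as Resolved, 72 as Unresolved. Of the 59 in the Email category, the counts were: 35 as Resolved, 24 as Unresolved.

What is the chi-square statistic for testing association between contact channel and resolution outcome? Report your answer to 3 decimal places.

Row totals: 105, 103, 59. Column totals: 90, 177. Grand total N = 267.
Expected counts (row total × column total / N):
  Phone, Resolved: 105×90/267 = 35.39326
  Phone, Unresolved: 105×177/267 = 69.60674
  Chat, Resolved: 103×90/267 = 34.71910
  Chat, Unresolved: 103×177/267 = 68.28090
  Email, Resolved: 59×90/267 = 19.88764
  Email, Unresolved: 59×177/267 = 39.11236
Contributions (O − E)²/E:
  (24 − 35.39326)²/35.39326 = 3.6675
  (81 − 69.60674)²/69.60674 = 1.8649
  (31 − 34.71910)²/34.71910 = 0.3984
  (72 − 68.28090)²/68.28090 = 0.2026
  (35 − 19.88764)²/19.88764 = 11.4837
  (24 − 39.11236)²/39.11236 = 5.8392
χ² = 3.6675 + 1.8649 + 0.3984 + 0.2026 + 11.4837 + 5.8392 = 23.456

23.456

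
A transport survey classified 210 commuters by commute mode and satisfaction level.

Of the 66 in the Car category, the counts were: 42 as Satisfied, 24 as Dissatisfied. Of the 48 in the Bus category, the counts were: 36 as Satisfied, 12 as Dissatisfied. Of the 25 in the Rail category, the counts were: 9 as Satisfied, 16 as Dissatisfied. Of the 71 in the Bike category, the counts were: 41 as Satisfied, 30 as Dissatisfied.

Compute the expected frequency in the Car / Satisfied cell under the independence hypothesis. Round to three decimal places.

Row total (Car) = 66; column total (Satisfied) = 128; grand total N = 210.
Expected count = (row total × column total) / N = 66 × 128 / 210 = 40.229.

40.229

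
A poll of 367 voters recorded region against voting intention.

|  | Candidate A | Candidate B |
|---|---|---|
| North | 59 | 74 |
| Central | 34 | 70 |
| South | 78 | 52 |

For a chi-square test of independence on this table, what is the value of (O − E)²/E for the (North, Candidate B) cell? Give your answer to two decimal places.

0.12

Row total (North) = 133; column total (Candidate B) = 196; N = 367.
Expected count E = 133 × 196 / 367 = 71.030.
Contribution = (O − E)²/E = (74 − 71.030)² / 71.030 = 0.12.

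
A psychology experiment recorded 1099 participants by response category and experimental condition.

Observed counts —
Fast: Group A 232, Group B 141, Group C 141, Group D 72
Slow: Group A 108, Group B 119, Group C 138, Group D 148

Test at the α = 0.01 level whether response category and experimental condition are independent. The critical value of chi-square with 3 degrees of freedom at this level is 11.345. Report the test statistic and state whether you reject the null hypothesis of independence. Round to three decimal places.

Row totals: 586, 513. Column totals: 340, 260, 279, 220. Grand total N = 1099.
Expected counts (row total × column total / N):
  Fast, Group A: 586×340/1099 = 181.29208
  Fast, Group B: 586×260/1099 = 138.63512
  Fast, Group C: 586×279/1099 = 148.76615
  Fast, Group D: 586×220/1099 = 117.30664
  Slow, Group A: 513×340/1099 = 158.70792
  Slow, Group B: 513×260/1099 = 121.36488
  Slow, Group C: 513×279/1099 = 130.23385
  Slow, Group D: 513×220/1099 = 102.69336
Contributions (O − E)²/E:
  (232 − 181.29208)²/181.29208 = 14.1832
  (141 − 138.63512)²/138.63512 = 0.0403
  (141 − 148.76615)²/148.76615 = 0.4054
  (72 − 117.30664)²/117.30664 = 17.4985
  (108 − 158.70792)²/158.70792 = 16.2014
  (119 − 121.36488)²/121.36488 = 0.0461
  (138 − 130.23385)²/130.23385 = 0.4631
  (148 − 102.69336)²/102.69336 = 19.9886
χ² = 14.1832 + 0.0403 + 0.4054 + 17.4985 + 16.2014 + 0.0461 + 0.4631 + 19.9886 = 68.827
df = (2−1)(4−1) = 3. Since 68.827 > 11.345, reject the null hypothesis of independence at α = 0.01.

68.827; reject H₀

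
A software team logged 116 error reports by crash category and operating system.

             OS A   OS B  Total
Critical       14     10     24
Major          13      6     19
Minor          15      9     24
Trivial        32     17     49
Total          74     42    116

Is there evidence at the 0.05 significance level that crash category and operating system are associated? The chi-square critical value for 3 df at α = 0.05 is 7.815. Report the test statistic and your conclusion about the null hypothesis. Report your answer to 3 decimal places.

Grand total N = 116.
Expected counts (row total × column total / N):
  Critical, OS A: 24×74/116 = 15.3103
  Critical, OS B: 24×42/116 = 8.6897
  Major, OS A: 19×74/116 = 12.1207
  Major, OS B: 19×42/116 = 6.8793
  Minor, OS A: 24×74/116 = 15.3103
  Minor, OS B: 24×42/116 = 8.6897
  Trivial, OS A: 49×74/116 = 31.2586
  Trivial, OS B: 49×42/116 = 17.7414
Contributions (O − E)²/E:
  (14 − 15.3103)²/15.3103 = 0.1121
  (10 − 8.6897)²/8.6897 = 0.1976
  (13 − 12.1207)²/12.1207 = 0.0638
  (6 − 6.8793)²/6.8793 = 0.1124
  (15 − 15.3103)²/15.3103 = 0.0063
  (9 − 8.6897)²/8.6897 = 0.0111
  (32 − 31.2586)²/31.2586 = 0.0176
  (17 − 17.7414)²/17.7414 = 0.0310
χ² = 0.1121 + 0.1976 + 0.0638 + 0.1124 + 0.0063 + 0.0111 + 0.0176 + 0.0310 = 0.552
df = (4−1)(2−1) = 3. Since 0.552 < 7.815, fail to reject the null hypothesis of independence at α = 0.05.

0.552; fail to reject H₀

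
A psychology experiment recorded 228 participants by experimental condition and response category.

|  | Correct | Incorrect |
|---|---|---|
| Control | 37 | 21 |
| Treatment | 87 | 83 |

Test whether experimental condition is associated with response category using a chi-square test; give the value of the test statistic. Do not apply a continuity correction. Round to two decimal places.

Row totals: 58, 170. Column totals: 124, 104. Grand total N = 228.
Expected counts (row total × column total / N):
  Control, Correct: 58×124/228 = 31.544
  Control, Incorrect: 58×104/228 = 26.456
  Treatment, Correct: 170×124/228 = 92.456
  Treatment, Incorrect: 170×104/228 = 77.544
Contributions (O − E)²/E:
  (37 − 31.544)²/31.544 = 0.9437
  (21 − 26.456)²/26.456 = 1.1252
  (87 − 92.456)²/92.456 = 0.3220
  (83 − 77.544)²/77.544 = 0.3839
χ² = 0.9437 + 1.1252 + 0.3220 + 0.3839 = 2.77

2.77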